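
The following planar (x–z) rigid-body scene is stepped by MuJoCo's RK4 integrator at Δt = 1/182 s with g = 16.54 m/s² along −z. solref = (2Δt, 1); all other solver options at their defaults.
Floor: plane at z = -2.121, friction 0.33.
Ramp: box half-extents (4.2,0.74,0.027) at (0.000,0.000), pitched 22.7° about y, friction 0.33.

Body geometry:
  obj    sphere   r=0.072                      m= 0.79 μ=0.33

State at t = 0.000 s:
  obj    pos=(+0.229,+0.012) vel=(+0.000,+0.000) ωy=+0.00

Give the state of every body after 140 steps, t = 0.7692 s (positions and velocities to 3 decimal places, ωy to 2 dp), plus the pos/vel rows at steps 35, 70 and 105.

State at t = 0.7692 s:
  obj    pos=(+1.473,-0.509) vel=(+3.235,-1.353) ωy=+48.70

Key-timestep trajectory:
   step    t(s)  obj.x    obj.z    obj.vx   obj.vz 
     35  0.1923   +0.307  -0.021  +0.809  -0.338
     70  0.3846   +0.540  -0.119  +1.618  -0.677
    105  0.5769   +0.929  -0.281  +2.427  -1.015


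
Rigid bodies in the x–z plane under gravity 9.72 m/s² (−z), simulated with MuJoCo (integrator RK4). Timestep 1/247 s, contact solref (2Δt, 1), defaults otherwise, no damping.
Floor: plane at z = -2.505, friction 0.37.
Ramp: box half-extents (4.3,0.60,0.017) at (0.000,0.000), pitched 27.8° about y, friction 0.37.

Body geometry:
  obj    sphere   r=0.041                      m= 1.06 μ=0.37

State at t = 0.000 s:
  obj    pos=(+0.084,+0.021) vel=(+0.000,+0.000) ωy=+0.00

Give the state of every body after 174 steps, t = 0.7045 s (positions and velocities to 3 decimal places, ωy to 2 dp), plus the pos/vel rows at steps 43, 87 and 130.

State at t = 0.7045 s:
  obj    pos=(+0.795,-0.354) vel=(+2.018,-1.064) ωy=+55.62

Key-timestep trajectory:
   step    t(s)  obj.x    obj.z    obj.vx   obj.vz 
     43  0.1741   +0.128  -0.002  +0.499  -0.263
     87  0.3522   +0.262  -0.072  +1.009  -0.532
    130  0.5263   +0.481  -0.188  +1.508  -0.795


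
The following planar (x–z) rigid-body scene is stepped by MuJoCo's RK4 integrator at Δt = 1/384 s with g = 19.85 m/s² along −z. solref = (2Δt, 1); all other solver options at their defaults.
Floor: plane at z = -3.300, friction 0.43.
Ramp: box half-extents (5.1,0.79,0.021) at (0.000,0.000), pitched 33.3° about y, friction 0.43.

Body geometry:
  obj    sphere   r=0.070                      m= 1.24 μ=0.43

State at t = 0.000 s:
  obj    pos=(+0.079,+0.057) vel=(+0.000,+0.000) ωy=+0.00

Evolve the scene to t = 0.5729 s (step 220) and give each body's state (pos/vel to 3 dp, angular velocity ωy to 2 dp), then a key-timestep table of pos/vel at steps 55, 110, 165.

State at t = 0.5729 s:
  obj    pos=(+1.147,-0.644) vel=(+3.728,-2.449) ωy=+63.70

Key-timestep trajectory:
   step    t(s)  obj.x    obj.z    obj.vx   obj.vz 
     55  0.1432   +0.146  +0.013  +0.932  -0.612
    110  0.2865   +0.346  -0.118  +1.864  -1.224
    165  0.4297   +0.680  -0.338  +2.796  -1.837


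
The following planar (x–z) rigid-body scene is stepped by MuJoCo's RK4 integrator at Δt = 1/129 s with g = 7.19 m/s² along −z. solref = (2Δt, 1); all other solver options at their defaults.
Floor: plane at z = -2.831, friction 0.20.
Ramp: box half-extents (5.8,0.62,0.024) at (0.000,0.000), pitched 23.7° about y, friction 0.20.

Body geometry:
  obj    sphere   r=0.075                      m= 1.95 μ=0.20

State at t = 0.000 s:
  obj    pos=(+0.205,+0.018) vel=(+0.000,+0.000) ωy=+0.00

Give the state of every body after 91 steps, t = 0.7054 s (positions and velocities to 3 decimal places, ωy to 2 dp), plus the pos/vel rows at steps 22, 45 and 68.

State at t = 0.7054 s:
  obj    pos=(+0.676,-0.188) vel=(+1.334,-0.585) ωy=+19.41

Key-timestep trajectory:
   step    t(s)  obj.x    obj.z    obj.vx   obj.vz 
     22  0.1705   +0.233  +0.006  +0.323  -0.142
     45  0.3488   +0.320  -0.032  +0.660  -0.290
     68  0.5271   +0.468  -0.097  +0.997  -0.437


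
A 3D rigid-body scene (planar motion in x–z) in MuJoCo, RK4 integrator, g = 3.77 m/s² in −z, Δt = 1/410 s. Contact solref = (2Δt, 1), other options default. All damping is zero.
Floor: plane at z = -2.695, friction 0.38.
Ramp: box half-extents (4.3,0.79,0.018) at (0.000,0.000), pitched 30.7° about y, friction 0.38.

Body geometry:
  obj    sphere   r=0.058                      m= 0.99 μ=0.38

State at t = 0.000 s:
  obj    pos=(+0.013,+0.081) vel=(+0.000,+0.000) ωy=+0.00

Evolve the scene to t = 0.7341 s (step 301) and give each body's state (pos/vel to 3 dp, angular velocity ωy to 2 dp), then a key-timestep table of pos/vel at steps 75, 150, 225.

State at t = 0.7341 s:
  obj    pos=(+0.332,-0.108) vel=(+0.868,-0.515) ωy=+17.40

Key-timestep trajectory:
   step    t(s)  obj.x    obj.z    obj.vx   obj.vz 
     75  0.1829   +0.033  +0.069  +0.216  -0.128
    150  0.3659   +0.092  +0.034  +0.433  -0.257
    225  0.5488   +0.191  -0.025  +0.649  -0.385


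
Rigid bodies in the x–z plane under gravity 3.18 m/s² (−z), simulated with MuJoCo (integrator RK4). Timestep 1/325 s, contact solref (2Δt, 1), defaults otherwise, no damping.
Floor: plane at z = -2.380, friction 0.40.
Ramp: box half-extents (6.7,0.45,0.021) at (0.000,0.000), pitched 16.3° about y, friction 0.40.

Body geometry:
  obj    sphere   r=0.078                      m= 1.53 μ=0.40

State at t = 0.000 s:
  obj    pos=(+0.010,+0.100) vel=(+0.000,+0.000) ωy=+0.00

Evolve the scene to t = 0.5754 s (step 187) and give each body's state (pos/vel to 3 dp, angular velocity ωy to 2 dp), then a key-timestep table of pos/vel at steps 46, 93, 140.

State at t = 0.5754 s:
  obj    pos=(+0.111,+0.071) vel=(+0.352,-0.103) ωy=+4.70

Key-timestep trajectory:
   step    t(s)  obj.x    obj.z    obj.vx   obj.vz 
     46  0.1415   +0.016  +0.098  +0.087  -0.025
     93  0.2862   +0.035  +0.093  +0.175  -0.051
    140  0.4308   +0.067  +0.084  +0.264  -0.077


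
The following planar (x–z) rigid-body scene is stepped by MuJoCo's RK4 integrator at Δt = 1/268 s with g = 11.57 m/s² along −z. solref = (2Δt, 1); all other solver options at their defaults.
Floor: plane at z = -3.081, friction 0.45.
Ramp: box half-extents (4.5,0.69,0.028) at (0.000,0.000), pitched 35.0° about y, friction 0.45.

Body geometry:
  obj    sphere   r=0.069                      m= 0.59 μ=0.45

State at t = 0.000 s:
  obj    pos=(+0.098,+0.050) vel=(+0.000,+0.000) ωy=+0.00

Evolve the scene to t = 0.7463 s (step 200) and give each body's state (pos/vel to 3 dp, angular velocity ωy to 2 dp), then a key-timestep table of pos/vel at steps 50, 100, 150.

State at t = 0.7463 s:
  obj    pos=(+1.179,-0.707) vel=(+2.898,-2.029) ωy=+51.26

Key-timestep trajectory:
   step    t(s)  obj.x    obj.z    obj.vx   obj.vz 
     50  0.1866   +0.166  +0.002  +0.725  -0.507
    100  0.3731   +0.368  -0.140  +1.449  -1.015
    150  0.5597   +0.706  -0.376  +2.173  -1.522


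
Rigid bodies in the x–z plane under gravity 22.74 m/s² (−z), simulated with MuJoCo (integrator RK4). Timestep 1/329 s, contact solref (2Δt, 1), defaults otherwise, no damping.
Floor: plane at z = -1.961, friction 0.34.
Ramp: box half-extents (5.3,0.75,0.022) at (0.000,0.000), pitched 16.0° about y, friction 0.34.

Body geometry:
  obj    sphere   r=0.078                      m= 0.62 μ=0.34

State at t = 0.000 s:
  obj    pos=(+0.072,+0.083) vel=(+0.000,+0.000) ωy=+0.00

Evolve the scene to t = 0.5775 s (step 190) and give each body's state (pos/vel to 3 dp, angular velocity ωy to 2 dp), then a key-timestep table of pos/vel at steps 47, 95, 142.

State at t = 0.5775 s:
  obj    pos=(+0.790,-0.122) vel=(+2.486,-0.713) ωy=+33.14

Key-timestep trajectory:
   step    t(s)  obj.x    obj.z    obj.vx   obj.vz 
     47  0.1429   +0.116  +0.071  +0.615  -0.176
     95  0.2888   +0.252  +0.032  +1.243  -0.356
    142  0.4316   +0.473  -0.032  +1.858  -0.533


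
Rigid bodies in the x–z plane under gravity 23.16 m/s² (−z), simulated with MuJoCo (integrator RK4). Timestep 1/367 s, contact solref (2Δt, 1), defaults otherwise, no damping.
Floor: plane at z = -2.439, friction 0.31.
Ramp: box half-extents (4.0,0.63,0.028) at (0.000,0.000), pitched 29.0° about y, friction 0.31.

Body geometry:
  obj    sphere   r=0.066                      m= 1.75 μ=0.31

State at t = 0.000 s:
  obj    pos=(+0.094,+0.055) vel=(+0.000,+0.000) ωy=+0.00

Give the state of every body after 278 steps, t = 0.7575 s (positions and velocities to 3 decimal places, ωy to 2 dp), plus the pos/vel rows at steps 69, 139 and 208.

State at t = 0.7575 s:
  obj    pos=(+2.107,-1.060) vel=(+5.314,-2.945) ωy=+92.04

Key-timestep trajectory:
   step    t(s)  obj.x    obj.z    obj.vx   obj.vz 
     69  0.1880   +0.218  -0.013  +1.319  -0.731
    139  0.3787   +0.597  -0.224  +2.657  -1.473
    208  0.5668   +1.221  -0.569  +3.976  -2.204


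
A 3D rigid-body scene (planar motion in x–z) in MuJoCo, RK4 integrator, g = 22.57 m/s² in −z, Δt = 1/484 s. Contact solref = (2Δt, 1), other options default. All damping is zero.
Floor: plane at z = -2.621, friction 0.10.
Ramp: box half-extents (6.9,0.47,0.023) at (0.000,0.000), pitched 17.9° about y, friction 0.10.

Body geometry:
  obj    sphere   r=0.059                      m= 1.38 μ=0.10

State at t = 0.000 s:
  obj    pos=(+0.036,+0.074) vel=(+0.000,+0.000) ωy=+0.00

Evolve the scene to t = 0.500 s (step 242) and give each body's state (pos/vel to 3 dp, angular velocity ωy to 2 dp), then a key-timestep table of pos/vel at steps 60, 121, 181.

State at t = 0.500 s:
  obj    pos=(+0.626,-0.116) vel=(+2.358,-0.762) ωy=+41.98

Key-timestep trajectory:
   step    t(s)  obj.x    obj.z    obj.vx   obj.vz 
     60  0.1240   +0.072  +0.063  +0.585  -0.189
    121  0.2500   +0.184  +0.027  +1.179  -0.381
    181  0.3740   +0.366  -0.032  +1.763  -0.570


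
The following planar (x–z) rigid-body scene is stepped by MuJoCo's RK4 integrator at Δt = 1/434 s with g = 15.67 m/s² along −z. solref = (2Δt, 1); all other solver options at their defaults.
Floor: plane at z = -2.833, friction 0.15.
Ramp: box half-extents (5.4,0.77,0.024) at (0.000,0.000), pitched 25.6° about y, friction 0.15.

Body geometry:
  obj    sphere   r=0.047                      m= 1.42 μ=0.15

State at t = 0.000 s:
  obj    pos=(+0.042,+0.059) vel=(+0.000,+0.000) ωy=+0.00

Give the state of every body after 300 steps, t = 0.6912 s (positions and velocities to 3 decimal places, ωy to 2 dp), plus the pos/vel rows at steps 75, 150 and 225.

State at t = 0.6912 s:
  obj    pos=(+1.084,-0.441) vel=(+3.015,-1.445) ωy=+71.11

Key-timestep trajectory:
   step    t(s)  obj.x    obj.z    obj.vx   obj.vz 
     75  0.1728   +0.107  +0.027  +0.754  -0.361
    150  0.3456   +0.302  -0.066  +1.508  -0.722
    225  0.5184   +0.628  -0.222  +2.261  -1.083


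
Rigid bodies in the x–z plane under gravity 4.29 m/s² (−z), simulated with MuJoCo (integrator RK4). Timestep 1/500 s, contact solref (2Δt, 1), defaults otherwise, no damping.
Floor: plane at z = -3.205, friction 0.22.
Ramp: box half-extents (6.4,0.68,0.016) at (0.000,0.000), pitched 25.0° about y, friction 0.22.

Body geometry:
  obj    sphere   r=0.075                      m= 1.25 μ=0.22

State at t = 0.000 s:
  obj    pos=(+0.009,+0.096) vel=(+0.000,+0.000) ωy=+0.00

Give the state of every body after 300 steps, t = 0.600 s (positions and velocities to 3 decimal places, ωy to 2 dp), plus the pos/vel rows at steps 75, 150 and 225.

State at t = 0.600 s:
  obj    pos=(+0.220,-0.002) vel=(+0.704,-0.328) ωy=+10.36

Key-timestep trajectory:
   step    t(s)  obj.x    obj.z    obj.vx   obj.vz 
     75  0.1500   +0.022  +0.090  +0.176  -0.082
    150  0.3000   +0.062  +0.072  +0.352  -0.164
    225  0.4500   +0.128  +0.041  +0.528  -0.246


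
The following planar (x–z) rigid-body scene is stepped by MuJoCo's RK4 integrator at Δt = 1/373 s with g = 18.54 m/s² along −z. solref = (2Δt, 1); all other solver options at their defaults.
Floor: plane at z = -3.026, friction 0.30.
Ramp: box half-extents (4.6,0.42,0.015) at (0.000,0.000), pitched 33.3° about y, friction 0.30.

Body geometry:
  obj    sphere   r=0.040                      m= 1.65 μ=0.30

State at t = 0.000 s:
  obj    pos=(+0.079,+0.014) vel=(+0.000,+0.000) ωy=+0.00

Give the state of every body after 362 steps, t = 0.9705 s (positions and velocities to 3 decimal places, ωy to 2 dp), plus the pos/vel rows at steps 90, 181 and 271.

State at t = 0.9705 s:
  obj    pos=(+2.941,-1.866) vel=(+5.898,-3.874) ωy=+176.38

Key-timestep trajectory:
   step    t(s)  obj.x    obj.z    obj.vx   obj.vz 
     90  0.2413   +0.256  -0.102  +1.467  -0.963
    181  0.4853   +0.795  -0.456  +2.949  -1.937
    271  0.7265   +1.683  -1.040  +4.415  -2.900


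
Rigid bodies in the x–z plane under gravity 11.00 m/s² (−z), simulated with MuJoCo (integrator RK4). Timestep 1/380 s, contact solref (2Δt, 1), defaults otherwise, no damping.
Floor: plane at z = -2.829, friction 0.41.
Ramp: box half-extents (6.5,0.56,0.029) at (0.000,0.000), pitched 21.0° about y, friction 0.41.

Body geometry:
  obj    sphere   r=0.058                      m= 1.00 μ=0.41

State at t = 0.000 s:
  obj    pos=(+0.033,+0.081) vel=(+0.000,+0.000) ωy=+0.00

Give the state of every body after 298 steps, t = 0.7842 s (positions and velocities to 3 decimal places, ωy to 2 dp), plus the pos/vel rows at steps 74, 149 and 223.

State at t = 0.7842 s:
  obj    pos=(+0.841,-0.230) vel=(+2.062,-0.791) ωy=+38.07

Key-timestep trajectory:
   step    t(s)  obj.x    obj.z    obj.vx   obj.vz 
     74  0.1947   +0.083  +0.061  +0.512  -0.197
    149  0.3921   +0.235  +0.003  +1.031  -0.396
    223  0.5868   +0.486  -0.093  +1.543  -0.592


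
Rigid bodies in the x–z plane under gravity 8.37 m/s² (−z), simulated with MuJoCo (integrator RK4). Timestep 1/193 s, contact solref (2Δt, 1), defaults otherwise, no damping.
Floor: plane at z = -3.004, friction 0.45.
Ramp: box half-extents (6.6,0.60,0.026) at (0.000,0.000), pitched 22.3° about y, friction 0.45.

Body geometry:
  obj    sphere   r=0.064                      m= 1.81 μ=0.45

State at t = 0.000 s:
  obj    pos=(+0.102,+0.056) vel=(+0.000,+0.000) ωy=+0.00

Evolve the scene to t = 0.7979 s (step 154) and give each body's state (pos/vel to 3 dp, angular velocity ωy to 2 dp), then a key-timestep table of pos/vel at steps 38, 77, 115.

State at t = 0.7979 s:
  obj    pos=(+0.770,-0.219) vel=(+1.675,-0.687) ωy=+28.28

Key-timestep trajectory:
   step    t(s)  obj.x    obj.z    obj.vx   obj.vz 
     38  0.1969   +0.143  +0.039  +0.413  -0.170
     77  0.3990   +0.269  -0.013  +0.837  -0.343
    115  0.5959   +0.475  -0.097  +1.251  -0.513


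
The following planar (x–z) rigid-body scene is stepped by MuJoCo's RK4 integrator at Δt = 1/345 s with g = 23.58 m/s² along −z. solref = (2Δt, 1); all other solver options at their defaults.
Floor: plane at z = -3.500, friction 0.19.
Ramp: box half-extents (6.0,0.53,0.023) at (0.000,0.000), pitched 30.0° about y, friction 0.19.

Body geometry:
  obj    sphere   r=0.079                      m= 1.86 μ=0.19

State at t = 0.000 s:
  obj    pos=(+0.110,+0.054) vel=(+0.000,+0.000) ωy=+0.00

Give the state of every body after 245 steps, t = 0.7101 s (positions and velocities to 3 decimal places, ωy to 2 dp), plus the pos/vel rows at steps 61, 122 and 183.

State at t = 0.7101 s:
  obj    pos=(+1.949,-1.008) vel=(+5.180,-2.990) ωy=+75.68

Key-timestep trajectory:
   step    t(s)  obj.x    obj.z    obj.vx   obj.vz 
     61  0.1768   +0.224  -0.012  +1.290  -0.745
    122  0.3536   +0.566  -0.209  +2.579  -1.489
    183  0.5304   +1.136  -0.538  +3.869  -2.234


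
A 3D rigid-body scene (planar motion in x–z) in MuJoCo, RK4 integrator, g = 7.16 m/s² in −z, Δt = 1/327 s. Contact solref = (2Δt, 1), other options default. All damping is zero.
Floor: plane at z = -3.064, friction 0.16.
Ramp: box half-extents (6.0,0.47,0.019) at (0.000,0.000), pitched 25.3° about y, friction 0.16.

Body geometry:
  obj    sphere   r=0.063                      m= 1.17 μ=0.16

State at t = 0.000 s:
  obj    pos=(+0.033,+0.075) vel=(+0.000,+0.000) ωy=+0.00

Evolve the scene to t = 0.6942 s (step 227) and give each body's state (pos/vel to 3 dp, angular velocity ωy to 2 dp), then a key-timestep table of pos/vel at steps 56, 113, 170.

State at t = 0.6942 s:
  obj    pos=(+0.509,-0.150) vel=(+1.372,-0.648) ωy=+24.08

Key-timestep trajectory:
   step    t(s)  obj.x    obj.z    obj.vx   obj.vz 
     56  0.1713   +0.062  +0.061  +0.339  -0.160
    113  0.3456   +0.151  +0.019  +0.683  -0.323
    170  0.5199   +0.300  -0.051  +1.027  -0.486


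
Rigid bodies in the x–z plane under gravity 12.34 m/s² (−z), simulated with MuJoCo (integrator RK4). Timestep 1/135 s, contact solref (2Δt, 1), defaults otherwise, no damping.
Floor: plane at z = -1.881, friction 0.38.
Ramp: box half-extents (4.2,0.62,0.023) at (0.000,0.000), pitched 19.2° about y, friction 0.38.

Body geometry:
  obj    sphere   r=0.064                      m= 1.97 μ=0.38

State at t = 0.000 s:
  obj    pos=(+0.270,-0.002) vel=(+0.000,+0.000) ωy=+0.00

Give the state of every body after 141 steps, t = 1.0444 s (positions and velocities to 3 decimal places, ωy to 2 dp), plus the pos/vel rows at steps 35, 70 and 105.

State at t = 1.0444 s:
  obj    pos=(+1.763,-0.522) vel=(+2.859,-0.996) ωy=+47.30

Key-timestep trajectory:
   step    t(s)  obj.x    obj.z    obj.vx   obj.vz 
     35  0.2593   +0.362  -0.034  +0.710  -0.247
     70  0.5185   +0.638  -0.130  +1.420  -0.494
    105  0.7778   +1.098  -0.290  +2.129  -0.741


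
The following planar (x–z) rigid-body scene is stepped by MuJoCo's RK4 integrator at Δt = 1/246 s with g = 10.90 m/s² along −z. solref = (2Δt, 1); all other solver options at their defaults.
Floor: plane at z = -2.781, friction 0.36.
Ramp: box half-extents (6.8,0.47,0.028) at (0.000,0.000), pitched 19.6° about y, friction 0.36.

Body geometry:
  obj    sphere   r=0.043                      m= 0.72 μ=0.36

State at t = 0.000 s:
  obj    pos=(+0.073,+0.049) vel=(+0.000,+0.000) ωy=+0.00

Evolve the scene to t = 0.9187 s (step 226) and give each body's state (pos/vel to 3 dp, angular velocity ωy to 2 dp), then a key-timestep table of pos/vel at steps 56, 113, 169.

State at t = 0.9187 s:
  obj    pos=(+1.111,-0.320) vel=(+2.260,-0.805) ωy=+55.79

Key-timestep trajectory:
   step    t(s)  obj.x    obj.z    obj.vx   obj.vz 
     56  0.2276   +0.137  +0.027  +0.560  -0.199
    113  0.4593   +0.333  -0.043  +1.130  -0.402
    169  0.6870   +0.654  -0.157  +1.690  -0.602


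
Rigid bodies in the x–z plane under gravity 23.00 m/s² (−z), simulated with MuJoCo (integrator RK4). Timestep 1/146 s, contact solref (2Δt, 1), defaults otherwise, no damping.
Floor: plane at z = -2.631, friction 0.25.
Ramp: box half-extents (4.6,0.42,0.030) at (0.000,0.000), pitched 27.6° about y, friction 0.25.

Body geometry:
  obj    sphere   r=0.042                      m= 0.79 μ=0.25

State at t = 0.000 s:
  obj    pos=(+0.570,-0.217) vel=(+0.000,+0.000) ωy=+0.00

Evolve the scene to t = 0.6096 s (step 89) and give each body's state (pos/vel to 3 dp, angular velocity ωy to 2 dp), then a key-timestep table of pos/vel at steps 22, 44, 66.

State at t = 0.6096 s:
  obj    pos=(+1.824,-0.872) vel=(+4.112,-2.150) ωy=+110.42

Key-timestep trajectory:
   step    t(s)  obj.x    obj.z    obj.vx   obj.vz 
     22  0.1507   +0.647  -0.257  +1.017  -0.532
     44  0.3014   +0.877  -0.377  +2.033  -1.063
     66  0.4521   +1.260  -0.577  +3.050  -1.594


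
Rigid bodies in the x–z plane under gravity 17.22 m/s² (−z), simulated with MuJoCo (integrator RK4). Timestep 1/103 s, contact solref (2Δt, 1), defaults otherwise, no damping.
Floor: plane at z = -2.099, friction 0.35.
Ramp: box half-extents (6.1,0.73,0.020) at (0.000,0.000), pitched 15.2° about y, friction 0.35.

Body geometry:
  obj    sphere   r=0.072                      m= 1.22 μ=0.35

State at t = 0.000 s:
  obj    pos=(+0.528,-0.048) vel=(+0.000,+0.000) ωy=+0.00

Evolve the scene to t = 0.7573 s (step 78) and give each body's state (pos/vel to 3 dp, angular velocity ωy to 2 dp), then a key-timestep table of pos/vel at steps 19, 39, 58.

State at t = 0.7573 s:
  obj    pos=(+1.420,-0.291) vel=(+2.356,-0.640) ωy=+33.91

Key-timestep trajectory:
   step    t(s)  obj.x    obj.z    obj.vx   obj.vz 
     19  0.1845   +0.581  -0.063  +0.574  -0.156
     39  0.3786   +0.751  -0.109  +1.178  -0.320
     58  0.5631   +1.021  -0.182  +1.752  -0.476


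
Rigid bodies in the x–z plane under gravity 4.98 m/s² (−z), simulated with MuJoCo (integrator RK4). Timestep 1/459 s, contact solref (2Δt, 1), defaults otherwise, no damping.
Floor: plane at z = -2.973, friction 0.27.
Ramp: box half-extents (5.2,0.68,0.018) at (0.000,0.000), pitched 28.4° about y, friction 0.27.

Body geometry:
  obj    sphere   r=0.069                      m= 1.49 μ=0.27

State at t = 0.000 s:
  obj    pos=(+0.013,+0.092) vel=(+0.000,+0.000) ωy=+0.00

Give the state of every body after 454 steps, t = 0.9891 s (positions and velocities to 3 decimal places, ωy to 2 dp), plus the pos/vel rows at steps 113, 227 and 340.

State at t = 0.9891 s:
  obj    pos=(+0.741,-0.302) vel=(+1.472,-0.796) ωy=+24.25

Key-timestep trajectory:
   step    t(s)  obj.x    obj.z    obj.vx   obj.vz 
    113  0.2462   +0.058  +0.067  +0.366  -0.198
    227  0.4946   +0.195  -0.007  +0.736  -0.398
    340  0.7407   +0.421  -0.129  +1.102  -0.596


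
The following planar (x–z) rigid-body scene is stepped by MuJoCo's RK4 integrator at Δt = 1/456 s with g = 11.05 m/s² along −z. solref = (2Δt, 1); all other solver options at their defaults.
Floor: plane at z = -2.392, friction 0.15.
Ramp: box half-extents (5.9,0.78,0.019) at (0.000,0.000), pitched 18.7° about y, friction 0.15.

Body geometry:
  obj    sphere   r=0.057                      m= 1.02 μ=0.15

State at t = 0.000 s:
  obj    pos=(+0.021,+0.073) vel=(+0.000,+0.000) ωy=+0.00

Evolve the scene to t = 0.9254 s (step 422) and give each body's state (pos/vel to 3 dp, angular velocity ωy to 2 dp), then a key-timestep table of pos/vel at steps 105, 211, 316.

State at t = 0.9254 s:
  obj    pos=(+1.048,-0.274) vel=(+2.218,-0.751) ωy=+41.08

Key-timestep trajectory:
   step    t(s)  obj.x    obj.z    obj.vx   obj.vz 
    105  0.2303   +0.085  +0.052  +0.552  -0.187
    211  0.4627   +0.278  -0.014  +1.109  -0.375
    316  0.6930   +0.597  -0.122  +1.661  -0.562


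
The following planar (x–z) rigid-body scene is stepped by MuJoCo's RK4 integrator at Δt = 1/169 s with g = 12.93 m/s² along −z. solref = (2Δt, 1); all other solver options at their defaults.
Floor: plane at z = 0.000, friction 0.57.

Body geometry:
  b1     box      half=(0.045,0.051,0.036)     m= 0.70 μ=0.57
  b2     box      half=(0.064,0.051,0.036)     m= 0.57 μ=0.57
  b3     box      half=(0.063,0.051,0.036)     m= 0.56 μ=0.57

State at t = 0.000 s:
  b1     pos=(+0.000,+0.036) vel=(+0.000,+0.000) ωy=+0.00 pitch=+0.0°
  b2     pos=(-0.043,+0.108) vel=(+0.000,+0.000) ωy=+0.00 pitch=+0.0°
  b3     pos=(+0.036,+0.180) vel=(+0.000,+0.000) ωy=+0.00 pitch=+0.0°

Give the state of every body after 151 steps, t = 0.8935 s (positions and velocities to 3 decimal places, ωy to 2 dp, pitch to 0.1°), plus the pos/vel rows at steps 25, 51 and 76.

State at t = 0.8935 s:
  b1     pos=(+0.000,+0.036) vel=(+0.000,+0.000) ωy=+0.00 pitch=+0.0°
  b2     pos=(-0.043,+0.108) vel=(+0.000,+0.000) ωy=+0.00 pitch=-0.1°
  b3     pos=(+0.091,+0.063) vel=(+0.000,+0.000) ωy=+0.00 pitch=+90.0°

Key-timestep trajectory:
   step    t(s)  b1.x    b1.z    b1.vx   b1.vz   b2.x    b2.z    b2.vx   b2.vz   b3.x    b3.z    b3.vx   b3.vz 
     25  0.1479   +0.000  +0.036  +0.000  +0.000   -0.043  +0.108  -0.001  +0.000   +0.059  +0.157  +0.259  -0.537
     51  0.3018   +0.000  +0.036  +0.000  +0.000   -0.043  +0.108  +0.000  +0.000   +0.102  +0.067  -0.051  +0.026
     76  0.4497   +0.000  +0.036  +0.000  +0.000   -0.043  +0.108  +0.000  +0.000   +0.088  +0.064  +0.118  -0.058


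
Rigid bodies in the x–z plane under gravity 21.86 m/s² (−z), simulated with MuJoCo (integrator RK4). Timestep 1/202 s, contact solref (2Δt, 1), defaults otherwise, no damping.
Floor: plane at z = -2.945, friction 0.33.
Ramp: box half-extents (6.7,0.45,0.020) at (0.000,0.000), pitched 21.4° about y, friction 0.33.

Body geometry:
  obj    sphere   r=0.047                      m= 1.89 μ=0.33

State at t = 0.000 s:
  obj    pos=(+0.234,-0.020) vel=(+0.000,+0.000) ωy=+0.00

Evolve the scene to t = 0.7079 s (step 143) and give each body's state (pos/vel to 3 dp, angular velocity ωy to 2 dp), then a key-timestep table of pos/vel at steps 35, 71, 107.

State at t = 0.7079 s:
  obj    pos=(+1.563,-0.541) vel=(+3.755,-1.472) ωy=+85.80

Key-timestep trajectory:
   step    t(s)  obj.x    obj.z    obj.vx   obj.vz 
     35  0.1733   +0.314  -0.051  +0.919  -0.360
     71  0.3515   +0.562  -0.148  +1.865  -0.731
    107  0.5297   +0.978  -0.311  +2.810  -1.101


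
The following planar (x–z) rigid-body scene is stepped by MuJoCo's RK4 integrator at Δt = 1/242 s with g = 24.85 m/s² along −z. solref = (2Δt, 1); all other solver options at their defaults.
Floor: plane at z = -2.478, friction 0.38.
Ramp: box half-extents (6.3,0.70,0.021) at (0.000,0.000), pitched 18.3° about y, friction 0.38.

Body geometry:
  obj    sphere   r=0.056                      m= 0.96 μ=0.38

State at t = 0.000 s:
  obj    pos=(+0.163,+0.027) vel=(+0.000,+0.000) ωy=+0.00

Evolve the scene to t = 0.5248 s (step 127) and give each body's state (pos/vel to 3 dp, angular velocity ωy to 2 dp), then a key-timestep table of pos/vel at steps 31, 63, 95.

State at t = 0.5248 s:
  obj    pos=(+0.892,-0.214) vel=(+2.777,-0.918) ωy=+52.22

Key-timestep trajectory:
   step    t(s)  obj.x    obj.z    obj.vx   obj.vz 
     31  0.1281   +0.206  +0.013  +0.678  -0.224
     63  0.2603   +0.342  -0.032  +1.378  -0.456
     95  0.3926   +0.571  -0.108  +2.077  -0.687


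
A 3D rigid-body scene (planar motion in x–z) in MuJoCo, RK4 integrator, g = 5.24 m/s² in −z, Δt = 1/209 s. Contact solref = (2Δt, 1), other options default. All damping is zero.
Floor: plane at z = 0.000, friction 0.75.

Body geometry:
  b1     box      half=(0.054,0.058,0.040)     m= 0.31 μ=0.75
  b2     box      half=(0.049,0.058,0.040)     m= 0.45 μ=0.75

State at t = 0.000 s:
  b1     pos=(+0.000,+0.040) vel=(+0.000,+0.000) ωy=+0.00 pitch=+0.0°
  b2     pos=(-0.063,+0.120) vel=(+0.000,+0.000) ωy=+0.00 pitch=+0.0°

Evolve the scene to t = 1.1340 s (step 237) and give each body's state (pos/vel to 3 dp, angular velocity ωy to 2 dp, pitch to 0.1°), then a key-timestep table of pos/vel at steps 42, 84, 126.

State at t = 1.1340 s:
  b1     pos=(+0.000,+0.040) vel=(+0.000,+0.000) ωy=+0.00 pitch=+0.0°
  b2     pos=(-0.111,+0.049) vel=(+0.000,+0.000) ωy=+0.00 pitch=-90.0°

Key-timestep trajectory:
   step    t(s)  b1.x    b1.z    b1.vx   b1.vz   b2.x    b2.z    b2.vx   b2.vz 
     42  0.2010   +0.000  +0.040  +0.000  +0.000   -0.078  +0.113  -0.161  -0.113
     84  0.4019   +0.000  +0.040  +0.000  +0.000   -0.117  +0.053  -0.130  +0.142
    126  0.6029   +0.000  +0.040  +0.000  +0.000   -0.116  +0.052  +0.159  -0.107


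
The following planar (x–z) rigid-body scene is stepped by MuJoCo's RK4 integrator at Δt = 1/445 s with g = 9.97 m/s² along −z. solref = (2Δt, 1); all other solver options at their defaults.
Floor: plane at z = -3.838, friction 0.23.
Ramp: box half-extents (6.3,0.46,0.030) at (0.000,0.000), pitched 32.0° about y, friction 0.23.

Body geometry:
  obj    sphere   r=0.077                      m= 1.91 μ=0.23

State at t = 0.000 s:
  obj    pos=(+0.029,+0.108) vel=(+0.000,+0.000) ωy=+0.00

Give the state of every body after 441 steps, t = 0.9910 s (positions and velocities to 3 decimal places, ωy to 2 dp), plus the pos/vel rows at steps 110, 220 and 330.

State at t = 0.9910 s:
  obj    pos=(+1.601,-0.874) vel=(+3.172,-1.982) ωy=+48.56

Key-timestep trajectory:
   step    t(s)  obj.x    obj.z    obj.vx   obj.vz 
    110  0.2472   +0.127  +0.047  +0.791  -0.494
    220  0.4944   +0.420  -0.136  +1.582  -0.989
    330  0.7416   +0.909  -0.442  +2.373  -1.483


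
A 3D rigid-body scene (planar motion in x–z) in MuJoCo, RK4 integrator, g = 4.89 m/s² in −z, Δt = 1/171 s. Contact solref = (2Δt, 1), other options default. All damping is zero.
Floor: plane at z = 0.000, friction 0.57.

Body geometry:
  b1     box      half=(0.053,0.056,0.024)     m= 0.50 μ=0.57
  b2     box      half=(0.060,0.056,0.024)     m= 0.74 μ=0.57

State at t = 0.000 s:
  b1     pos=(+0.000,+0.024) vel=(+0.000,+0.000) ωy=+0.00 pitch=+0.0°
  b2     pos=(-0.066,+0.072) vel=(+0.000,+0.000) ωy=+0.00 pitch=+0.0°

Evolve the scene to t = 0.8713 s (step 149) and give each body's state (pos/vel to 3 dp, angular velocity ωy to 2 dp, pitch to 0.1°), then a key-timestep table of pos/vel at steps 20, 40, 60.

State at t = 0.8713 s:
  b1     pos=(+0.000,+0.024) vel=(+0.000,+0.000) ωy=+0.00 pitch=+0.0°
  b2     pos=(-0.078,+0.058) vel=(+0.000,+0.000) ωy=+0.01 pitch=-41.5°

Key-timestep trajectory:
   step    t(s)  b1.x    b1.z    b1.vx   b1.vz   b2.x    b2.z    b2.vx   b2.vz 
     20  0.1170   +0.000  +0.024  +0.000  +0.000   -0.071  +0.069  -0.082  -0.068
     40  0.2339   +0.000  +0.024  +0.000  +0.000   -0.081  +0.058  -0.044  +0.081
     60  0.3509   +0.000  +0.024  +0.000  +0.000   -0.079  +0.058  +0.089  -0.053


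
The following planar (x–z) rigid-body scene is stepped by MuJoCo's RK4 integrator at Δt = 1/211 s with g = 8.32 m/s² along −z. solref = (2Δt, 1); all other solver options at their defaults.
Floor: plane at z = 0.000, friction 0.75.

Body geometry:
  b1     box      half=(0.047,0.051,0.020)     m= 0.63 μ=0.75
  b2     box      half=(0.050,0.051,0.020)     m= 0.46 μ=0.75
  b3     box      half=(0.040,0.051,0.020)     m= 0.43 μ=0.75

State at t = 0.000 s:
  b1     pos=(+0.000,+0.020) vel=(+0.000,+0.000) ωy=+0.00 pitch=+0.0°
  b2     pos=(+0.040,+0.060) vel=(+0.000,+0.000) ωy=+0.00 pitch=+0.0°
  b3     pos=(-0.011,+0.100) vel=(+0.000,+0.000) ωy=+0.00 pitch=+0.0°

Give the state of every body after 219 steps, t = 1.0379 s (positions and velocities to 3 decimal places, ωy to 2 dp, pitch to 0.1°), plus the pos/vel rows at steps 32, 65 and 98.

State at t = 1.0379 s:
  b1     pos=(+0.000,+0.020) vel=(+0.000,+0.000) ωy=+0.00 pitch=+0.0°
  b2     pos=(+0.040,+0.060) vel=(+0.000,+0.000) ωy=+0.00 pitch=+0.0°
  b3     pos=(-0.103,+0.020) vel=(+0.000,+0.000) ωy=+0.00 pitch=+180.0°

Key-timestep trajectory:
   step    t(s)  b1.x    b1.z    b1.vx   b1.vz   b2.x    b2.z    b2.vx   b2.vz   b3.x    b3.z    b3.vx   b3.vz 
     32  0.1517   +0.000  +0.020  +0.000  +0.000   +0.040  +0.060  +0.000  +0.000   -0.013  +0.100  -0.040  -0.007
     65  0.3081   +0.000  +0.020  +0.000  +0.000   +0.040  +0.060  +0.000  +0.000   -0.029  +0.087  -0.157  -0.330
     98  0.4645   +0.000  +0.020  +0.000  +0.000   +0.040  +0.060  +0.000  +0.000   -0.077  +0.067  -0.361  -0.377


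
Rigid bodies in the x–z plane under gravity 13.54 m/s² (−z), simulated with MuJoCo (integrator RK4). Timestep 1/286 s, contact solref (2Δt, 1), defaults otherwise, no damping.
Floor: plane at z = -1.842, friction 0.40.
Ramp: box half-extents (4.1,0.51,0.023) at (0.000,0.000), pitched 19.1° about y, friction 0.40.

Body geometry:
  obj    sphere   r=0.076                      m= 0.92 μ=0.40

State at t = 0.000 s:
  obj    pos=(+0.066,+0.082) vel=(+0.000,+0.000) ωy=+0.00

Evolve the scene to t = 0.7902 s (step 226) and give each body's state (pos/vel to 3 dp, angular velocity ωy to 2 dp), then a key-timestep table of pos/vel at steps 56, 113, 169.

State at t = 0.7902 s:
  obj    pos=(+1.000,-0.241) vel=(+2.363,-0.818) ωy=+32.90

Key-timestep trajectory:
   step    t(s)  obj.x    obj.z    obj.vx   obj.vz 
     56  0.1958   +0.123  +0.062  +0.586  -0.203
    113  0.3951   +0.299  +0.001  +1.182  -0.409
    169  0.5909   +0.588  -0.099  +1.767  -0.612


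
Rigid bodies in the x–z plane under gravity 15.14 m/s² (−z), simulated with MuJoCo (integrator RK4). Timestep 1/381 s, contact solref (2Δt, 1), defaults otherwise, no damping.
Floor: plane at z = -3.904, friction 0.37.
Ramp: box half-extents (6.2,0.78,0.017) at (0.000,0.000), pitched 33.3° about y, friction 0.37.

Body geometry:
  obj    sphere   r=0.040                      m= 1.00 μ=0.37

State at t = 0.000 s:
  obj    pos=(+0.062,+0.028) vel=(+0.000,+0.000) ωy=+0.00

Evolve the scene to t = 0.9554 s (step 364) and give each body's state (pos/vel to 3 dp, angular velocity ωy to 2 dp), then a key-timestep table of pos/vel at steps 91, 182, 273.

State at t = 0.9554 s:
  obj    pos=(+2.327,-1.460) vel=(+4.741,-3.114) ωy=+141.80

Key-timestep trajectory:
   step    t(s)  obj.x    obj.z    obj.vx   obj.vz 
     91  0.2388   +0.203  -0.065  +1.185  -0.779
    182  0.4777   +0.628  -0.344  +2.371  -1.557
    273  0.7165   +1.336  -0.809  +3.556  -2.336


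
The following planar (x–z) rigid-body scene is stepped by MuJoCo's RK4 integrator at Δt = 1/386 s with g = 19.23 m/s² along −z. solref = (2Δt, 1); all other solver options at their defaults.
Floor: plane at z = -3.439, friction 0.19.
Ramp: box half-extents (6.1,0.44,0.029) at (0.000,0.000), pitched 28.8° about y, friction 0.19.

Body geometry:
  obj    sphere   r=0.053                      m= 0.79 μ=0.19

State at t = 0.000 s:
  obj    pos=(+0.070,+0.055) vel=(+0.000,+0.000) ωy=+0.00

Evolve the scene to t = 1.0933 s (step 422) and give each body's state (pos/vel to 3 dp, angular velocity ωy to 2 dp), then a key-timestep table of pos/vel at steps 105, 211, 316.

State at t = 1.0933 s:
  obj    pos=(+3.536,-1.850) vel=(+6.340,-3.485) ωy=+136.48

Key-timestep trajectory:
   step    t(s)  obj.x    obj.z    obj.vx   obj.vz 
    105  0.2720   +0.285  -0.063  +1.578  -0.867
    211  0.5466   +0.937  -0.421  +3.170  -1.743
    316  0.8187   +2.013  -1.013  +4.747  -2.610


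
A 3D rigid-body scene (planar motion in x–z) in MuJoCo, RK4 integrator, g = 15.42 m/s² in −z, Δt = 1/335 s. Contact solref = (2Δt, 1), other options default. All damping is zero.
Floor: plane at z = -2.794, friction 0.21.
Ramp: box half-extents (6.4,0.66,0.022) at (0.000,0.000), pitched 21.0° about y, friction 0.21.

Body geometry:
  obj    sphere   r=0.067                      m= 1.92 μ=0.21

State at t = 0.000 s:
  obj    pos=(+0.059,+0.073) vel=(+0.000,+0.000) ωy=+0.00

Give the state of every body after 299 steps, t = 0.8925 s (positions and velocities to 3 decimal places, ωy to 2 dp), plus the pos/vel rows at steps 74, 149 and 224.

State at t = 0.8925 s:
  obj    pos=(+1.527,-0.491) vel=(+3.289,-1.263) ωy=+52.58

Key-timestep trajectory:
   step    t(s)  obj.x    obj.z    obj.vx   obj.vz 
     74  0.2209   +0.149  +0.038  +0.814  -0.313
    149  0.4448   +0.423  -0.067  +1.639  -0.629
    224  0.6687   +0.883  -0.244  +2.464  -0.946


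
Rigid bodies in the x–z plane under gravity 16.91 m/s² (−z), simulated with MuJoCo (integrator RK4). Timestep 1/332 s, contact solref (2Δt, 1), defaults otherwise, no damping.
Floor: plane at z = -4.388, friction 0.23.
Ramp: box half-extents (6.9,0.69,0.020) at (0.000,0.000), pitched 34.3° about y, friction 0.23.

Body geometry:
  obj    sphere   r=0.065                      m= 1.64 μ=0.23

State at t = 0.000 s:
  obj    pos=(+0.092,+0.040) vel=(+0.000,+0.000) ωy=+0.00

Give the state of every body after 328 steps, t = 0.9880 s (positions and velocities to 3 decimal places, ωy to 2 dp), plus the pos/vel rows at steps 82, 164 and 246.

State at t = 0.9880 s:
  obj    pos=(+2.837,-1.832) vel=(+5.556,-3.790) ωy=+103.44

Key-timestep trajectory:
   step    t(s)  obj.x    obj.z    obj.vx   obj.vz 
     82  0.2470   +0.264  -0.077  +1.389  -0.948
    164  0.4940   +0.778  -0.428  +2.778  -1.895
    246  0.7410   +1.636  -1.013  +4.167  -2.842


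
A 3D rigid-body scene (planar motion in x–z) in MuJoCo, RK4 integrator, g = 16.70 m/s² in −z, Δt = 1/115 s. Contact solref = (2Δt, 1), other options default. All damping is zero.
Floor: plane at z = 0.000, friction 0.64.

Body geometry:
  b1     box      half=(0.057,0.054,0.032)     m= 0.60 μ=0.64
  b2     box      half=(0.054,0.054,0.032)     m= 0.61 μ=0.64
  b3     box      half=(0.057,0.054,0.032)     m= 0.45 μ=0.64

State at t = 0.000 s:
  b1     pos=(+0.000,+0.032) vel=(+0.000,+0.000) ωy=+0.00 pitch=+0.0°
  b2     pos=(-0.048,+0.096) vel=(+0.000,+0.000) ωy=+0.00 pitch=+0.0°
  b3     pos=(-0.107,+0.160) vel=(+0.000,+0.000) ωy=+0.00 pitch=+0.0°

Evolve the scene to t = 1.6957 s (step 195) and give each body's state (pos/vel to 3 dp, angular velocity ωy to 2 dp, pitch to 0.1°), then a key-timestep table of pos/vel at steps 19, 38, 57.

State at t = 1.6957 s:
  b1     pos=(+0.000,+0.032) vel=(+0.000,+0.000) ωy=+0.00 pitch=+0.0°
  b2     pos=(-0.098,+0.054) vel=(+0.000,+0.000) ωy=+0.00 pitch=-90.0°
  b3     pos=(-0.302,+0.032) vel=(+0.000,+0.000) ωy=+0.00 pitch=+180.0°

Key-timestep trajectory:
   step    t(s)  b1.x    b1.z    b1.vx   b1.vz   b2.x    b2.z    b2.vx   b2.vz   b3.x    b3.z    b3.vx   b3.vz 
     19  0.1652   +0.000  +0.032  +0.001  +0.000   -0.071  +0.094  -0.338  -0.129   -0.160  +0.103  -0.543  -1.071
     38  0.3304   +0.000  +0.032  +0.000  +0.000   -0.097  +0.053  +0.003  +0.020   -0.236  +0.065  -0.247  +0.035
     57  0.4957   +0.000  +0.032  +0.000  +0.000   -0.098  +0.054  +0.000  +0.000   -0.294  +0.040  -0.559  -0.632


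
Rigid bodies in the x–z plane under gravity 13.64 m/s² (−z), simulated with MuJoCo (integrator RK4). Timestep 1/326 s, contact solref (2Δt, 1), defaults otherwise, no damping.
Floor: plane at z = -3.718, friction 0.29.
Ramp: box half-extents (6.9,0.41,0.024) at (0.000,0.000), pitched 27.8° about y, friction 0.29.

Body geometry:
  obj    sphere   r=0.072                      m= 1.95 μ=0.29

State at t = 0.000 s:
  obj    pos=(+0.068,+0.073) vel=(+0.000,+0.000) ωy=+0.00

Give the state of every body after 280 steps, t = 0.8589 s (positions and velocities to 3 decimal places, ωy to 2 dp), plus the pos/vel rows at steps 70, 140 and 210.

State at t = 0.8589 s:
  obj    pos=(+1.551,-0.709) vel=(+3.452,-1.820) ωy=+54.20

Key-timestep trajectory:
   step    t(s)  obj.x    obj.z    obj.vx   obj.vz 
     70  0.2147   +0.161  +0.024  +0.863  -0.455
    140  0.4294   +0.439  -0.123  +1.726  -0.910
    210  0.6442   +0.902  -0.367  +2.589  -1.365


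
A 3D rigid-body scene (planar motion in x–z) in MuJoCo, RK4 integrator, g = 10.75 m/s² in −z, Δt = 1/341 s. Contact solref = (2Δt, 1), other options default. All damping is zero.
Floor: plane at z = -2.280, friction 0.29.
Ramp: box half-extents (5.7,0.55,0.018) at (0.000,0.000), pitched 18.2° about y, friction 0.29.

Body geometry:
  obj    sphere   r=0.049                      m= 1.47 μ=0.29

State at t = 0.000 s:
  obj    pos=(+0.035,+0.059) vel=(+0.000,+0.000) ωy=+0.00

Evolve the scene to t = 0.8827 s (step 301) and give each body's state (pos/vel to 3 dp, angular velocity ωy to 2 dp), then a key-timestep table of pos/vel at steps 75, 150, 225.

State at t = 0.8827 s:
  obj    pos=(+0.923,-0.233) vel=(+2.011,-0.661) ωy=+43.20

Key-timestep trajectory:
   step    t(s)  obj.x    obj.z    obj.vx   obj.vz 
     75  0.2199   +0.090  +0.041  +0.501  -0.165
    150  0.4399   +0.255  -0.013  +1.002  -0.330
    225  0.6598   +0.531  -0.104  +1.503  -0.494


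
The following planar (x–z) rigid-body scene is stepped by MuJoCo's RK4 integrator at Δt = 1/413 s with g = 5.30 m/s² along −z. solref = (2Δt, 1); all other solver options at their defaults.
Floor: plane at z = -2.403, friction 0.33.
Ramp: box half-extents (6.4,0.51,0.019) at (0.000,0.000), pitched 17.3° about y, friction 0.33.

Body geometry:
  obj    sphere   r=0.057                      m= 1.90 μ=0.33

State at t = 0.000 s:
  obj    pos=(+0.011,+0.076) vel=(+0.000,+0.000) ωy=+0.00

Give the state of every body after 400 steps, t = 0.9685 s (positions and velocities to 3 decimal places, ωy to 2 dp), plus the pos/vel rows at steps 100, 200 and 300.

State at t = 0.9685 s:
  obj    pos=(+0.515,-0.081) vel=(+1.041,-0.324) ωy=+19.13

Key-timestep trajectory:
   step    t(s)  obj.x    obj.z    obj.vx   obj.vz 
    100  0.2421   +0.043  +0.066  +0.260  -0.081
    200  0.4843   +0.137  +0.037  +0.521  -0.162
    300  0.7264   +0.295  -0.012  +0.781  -0.243
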